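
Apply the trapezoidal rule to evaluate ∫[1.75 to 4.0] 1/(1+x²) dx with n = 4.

f(x) = 1/(1+x²)
a = 1.75, b = 4.0, n = 4
h = (b - a)/n = 0.562500

Trapezoidal rule: (h/2)[f(x₀) + 2f(x₁) + 2f(x₂) + ... + f(xₙ)]

x_0 = 1.7500, f(x_0) = 0.246154, coefficient = 1
x_1 = 2.3125, f(x_1) = 0.157538, coefficient = 2
x_2 = 2.8750, f(x_2) = 0.107926, coefficient = 2
x_3 = 3.4375, f(x_3) = 0.078025, coefficient = 2
x_4 = 4.0000, f(x_4) = 0.058824, coefficient = 1

I ≈ (0.562500/2) × 0.991956 = 0.278988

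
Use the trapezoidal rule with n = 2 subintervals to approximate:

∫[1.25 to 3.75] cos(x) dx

f(x) = cos(x)
a = 1.25, b = 3.75, n = 2
h = (b - a)/n = 1.250000

Trapezoidal rule: (h/2)[f(x₀) + 2f(x₁) + 2f(x₂) + ... + f(xₙ)]

x_0 = 1.2500, f(x_0) = 0.315322, coefficient = 1
x_1 = 2.5000, f(x_1) = -0.801144, coefficient = 2
x_2 = 3.7500, f(x_2) = -0.820559, coefficient = 1

I ≈ (1.250000/2) × -2.107524 = -1.317203
Exact value: -1.520546
Error: 0.203343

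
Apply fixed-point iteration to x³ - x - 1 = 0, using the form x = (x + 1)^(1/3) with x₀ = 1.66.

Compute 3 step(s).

Equation: x³ - x - 1 = 0
Fixed-point form: x = (x + 1)^(1/3)
x₀ = 1.66

x_1 = g(1.660000) = 1.385566
x_2 = g(1.385566) = 1.336176
x_3 = g(1.336176) = 1.326891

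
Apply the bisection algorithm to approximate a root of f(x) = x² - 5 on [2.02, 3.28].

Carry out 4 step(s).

f(x) = x² - 5
Initial interval: [2.02, 3.28]

Iteration 1:
  c_1 = (2.020000 + 3.280000)/2 = 2.650000
  f(c_1) = f(2.650000) = 2.022500
  f(a) × f(c) < 0, new interval: [2.020000, 2.650000]
Iteration 2:
  c_2 = (2.020000 + 2.650000)/2 = 2.335000
  f(c_2) = f(2.335000) = 0.452225
  f(a) × f(c) < 0, new interval: [2.020000, 2.335000]
Iteration 3:
  c_3 = (2.020000 + 2.335000)/2 = 2.177500
  f(c_3) = f(2.177500) = -0.258494
  f(a) × f(c) ≥ 0, new interval: [2.177500, 2.335000]
Iteration 4:
  c_4 = (2.177500 + 2.335000)/2 = 2.256250
  f(c_4) = f(2.256250) = 0.090664
  f(a) × f(c) < 0, new interval: [2.177500, 2.256250]

After 4 iteration(s), the approximation is c_4 = 2.256250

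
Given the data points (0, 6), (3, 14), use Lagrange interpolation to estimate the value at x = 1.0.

Lagrange interpolation formula:
P(x) = Σ yᵢ × Lᵢ(x)
where Lᵢ(x) = Π_{j≠i} (x - xⱼ)/(xᵢ - xⱼ)

L_0(1.0) = (1.0 - 3)/(0 - 3) = 0.666667
L_1(1.0) = (1.0 - 0)/(3 - 0) = 0.333333

P(1.0) = 6×L_0(1.0) + 14×L_1(1.0)
P(1.0) = 8.666667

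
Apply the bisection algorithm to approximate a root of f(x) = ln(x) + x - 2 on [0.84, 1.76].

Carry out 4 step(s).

f(x) = ln(x) + x - 2
Initial interval: [0.84, 1.76]

Iteration 1:
  c_1 = (0.840000 + 1.760000)/2 = 1.300000
  f(c_1) = f(1.300000) = -0.437636
  f(a) × f(c) ≥ 0, new interval: [1.300000, 1.760000]
Iteration 2:
  c_2 = (1.300000 + 1.760000)/2 = 1.530000
  f(c_2) = f(1.530000) = -0.044732
  f(a) × f(c) ≥ 0, new interval: [1.530000, 1.760000]
Iteration 3:
  c_3 = (1.530000 + 1.760000)/2 = 1.645000
  f(c_3) = f(1.645000) = 0.142740
  f(a) × f(c) < 0, new interval: [1.530000, 1.645000]
Iteration 4:
  c_4 = (1.530000 + 1.645000)/2 = 1.587500
  f(c_4) = f(1.587500) = 0.049660
  f(a) × f(c) < 0, new interval: [1.530000, 1.587500]

After 4 iteration(s), the approximation is c_4 = 1.587500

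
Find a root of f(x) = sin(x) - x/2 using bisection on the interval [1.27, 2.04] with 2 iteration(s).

f(x) = sin(x) - x/2
Initial interval: [1.27, 2.04]

Iteration 1:
  c_1 = (1.270000 + 2.040000)/2 = 1.655000
  f(c_1) = f(1.655000) = 0.168957
  f(a) × f(c) ≥ 0, new interval: [1.655000, 2.040000]
Iteration 2:
  c_2 = (1.655000 + 2.040000)/2 = 1.847500
  f(c_2) = f(1.847500) = 0.038211
  f(a) × f(c) ≥ 0, new interval: [1.847500, 2.040000]

After 2 iteration(s), the approximation is c_2 = 1.847500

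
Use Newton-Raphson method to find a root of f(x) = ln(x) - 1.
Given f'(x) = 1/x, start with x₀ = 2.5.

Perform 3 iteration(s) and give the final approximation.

f(x) = ln(x) - 1
f'(x) = 1/x
x₀ = 2.5

Newton-Raphson formula: x_{n+1} = x_n - f(x_n)/f'(x_n)

Iteration 1:
  f(2.500000) = -0.083709
  f'(2.500000) = 0.400000
  x_1 = 2.500000 - (-0.083709)/0.400000 = 2.709273
Iteration 2:
  f(2.709273) = -0.003320
  f'(2.709273) = 0.369103
  x_2 = 2.709273 - (-0.003320)/0.369103 = 2.718267
Iteration 3:
  f(2.718267) = -0.000005
  f'(2.718267) = 0.367881
  x_3 = 2.718267 - (-0.000005)/0.367881 = 2.718282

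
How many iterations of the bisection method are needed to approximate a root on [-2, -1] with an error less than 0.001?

We need (b-a)/2^n ≤ 0.001
(-1 - (-2))/2^n ≤ 0.001
1/2^n ≤ 0.001
2^n ≥ 1000
n ≥ log₂(1000) = 9.97
n ≥ 10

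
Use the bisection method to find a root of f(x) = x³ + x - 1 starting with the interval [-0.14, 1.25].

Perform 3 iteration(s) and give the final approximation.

f(x) = x³ + x - 1
Initial interval: [-0.14, 1.25]

Iteration 1:
  c_1 = (-0.140000 + 1.250000)/2 = 0.555000
  f(c_1) = f(0.555000) = -0.274046
  f(a) × f(c) ≥ 0, new interval: [0.555000, 1.250000]
Iteration 2:
  c_2 = (0.555000 + 1.250000)/2 = 0.902500
  f(c_2) = f(0.902500) = 0.637592
  f(a) × f(c) < 0, new interval: [0.555000, 0.902500]
Iteration 3:
  c_3 = (0.555000 + 0.902500)/2 = 0.728750
  f(c_3) = f(0.728750) = 0.115772
  f(a) × f(c) < 0, new interval: [0.555000, 0.728750]

After 3 iteration(s), the approximation is c_3 = 0.728750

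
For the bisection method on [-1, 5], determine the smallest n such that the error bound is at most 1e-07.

We need (b-a)/2^n ≤ 1e-07
(5 - (-1))/2^n ≤ 1e-07
6/2^n ≤ 1e-07
2^n ≥ 60000000
n ≥ log₂(60000000) = 25.84
n ≥ 26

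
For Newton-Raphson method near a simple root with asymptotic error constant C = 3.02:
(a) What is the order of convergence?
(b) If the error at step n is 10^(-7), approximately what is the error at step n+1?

(a) Newton-Raphson has quadratic (order 2) convergence near simple roots.
    This means |e_{n+1}| ≈ C|e_n|².

(b) With |e_n| = 10^(-7) and C = 3.02:
    |e_{n+1}| ≈ 3.02 × (10^(-7))² = 3.02 × 10^(-14)

(a) 2 (quadratic); (b) |e_{n+1}| ≈ 3.020e-14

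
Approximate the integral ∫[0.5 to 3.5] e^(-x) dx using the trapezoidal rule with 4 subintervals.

f(x) = e^(-x)
a = 0.5, b = 3.5, n = 4
h = (b - a)/n = 0.750000

Trapezoidal rule: (h/2)[f(x₀) + 2f(x₁) + 2f(x₂) + ... + f(xₙ)]

x_0 = 0.5000, f(x_0) = 0.606531, coefficient = 1
x_1 = 1.2500, f(x_1) = 0.286505, coefficient = 2
x_2 = 2.0000, f(x_2) = 0.135335, coefficient = 2
x_3 = 2.7500, f(x_3) = 0.063928, coefficient = 2
x_4 = 3.5000, f(x_4) = 0.030197, coefficient = 1

I ≈ (0.750000/2) × 1.608264 = 0.603099
Exact value: 0.576333
Error: 0.026766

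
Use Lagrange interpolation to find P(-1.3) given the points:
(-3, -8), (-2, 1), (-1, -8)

Lagrange interpolation formula:
P(x) = Σ yᵢ × Lᵢ(x)
where Lᵢ(x) = Π_{j≠i} (x - xⱼ)/(xᵢ - xⱼ)

L_0(-1.3) = (-1.3 - (-2))/(-3 - (-2)) × (-1.3 - (-1))/(-3 - (-1)) = -0.105000
L_1(-1.3) = (-1.3 - (-3))/(-2 - (-3)) × (-1.3 - (-1))/(-2 - (-1)) = 0.510000
L_2(-1.3) = (-1.3 - (-3))/(-1 - (-3)) × (-1.3 - (-2))/(-1 - (-2)) = 0.595000

P(-1.3) = (-8)×L_0(-1.3) + 1×L_1(-1.3) + (-8)×L_2(-1.3)
P(-1.3) = -3.410000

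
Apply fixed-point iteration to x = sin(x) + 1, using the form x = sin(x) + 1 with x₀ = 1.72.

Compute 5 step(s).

Equation: x = sin(x) + 1
Fixed-point form: x = sin(x) + 1
x₀ = 1.72

x_1 = g(1.720000) = 1.988890
x_2 = g(1.988890) = 1.913865
x_3 = g(1.913865) = 1.941727
x_4 = g(1.941727) = 1.931990
x_5 = g(1.931990) = 1.935476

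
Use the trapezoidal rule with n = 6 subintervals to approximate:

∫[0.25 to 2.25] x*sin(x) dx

f(x) = x*sin(x)
a = 0.25, b = 2.25, n = 6
h = (b - a)/n = 0.333333

Trapezoidal rule: (h/2)[f(x₀) + 2f(x₁) + 2f(x₂) + ... + f(xₙ)]

x_0 = 0.2500, f(x_0) = 0.061851, coefficient = 1
x_1 = 0.5833, f(x_1) = 0.321305, coefficient = 2
x_2 = 0.9167, f(x_2) = 0.727446, coefficient = 2
x_3 = 1.2500, f(x_3) = 1.186231, coefficient = 2
x_4 = 1.5833, f(x_4) = 1.583209, coefficient = 2
x_5 = 1.9167, f(x_5) = 1.803163, coefficient = 2
x_6 = 2.2500, f(x_6) = 1.750665, coefficient = 1

I ≈ (0.333333/2) × 13.055224 = 2.175871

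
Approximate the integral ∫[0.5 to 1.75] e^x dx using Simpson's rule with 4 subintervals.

f(x) = e^x
a = 0.5, b = 1.75, n = 4
h = (b - a)/n = 0.312500

Simpson's rule: (h/3)[f(x₀) + 4f(x₁) + 2f(x₂) + ... + f(xₙ)]

x_0 = 0.5000, f(x_0) = 1.648721, coefficient = 1
x_1 = 0.8125, f(x_1) = 2.253535, coefficient = 4
x_2 = 1.1250, f(x_2) = 3.080217, coefficient = 2
x_3 = 1.4375, f(x_3) = 4.210157, coefficient = 4
x_4 = 1.7500, f(x_4) = 5.754603, coefficient = 1

I ≈ (0.312500/3) × 39.418526 = 4.106096
Exact value: 4.105881
Error: 0.000215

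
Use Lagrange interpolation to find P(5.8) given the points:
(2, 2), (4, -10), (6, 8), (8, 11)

Lagrange interpolation formula:
P(x) = Σ yᵢ × Lᵢ(x)
where Lᵢ(x) = Π_{j≠i} (x - xⱼ)/(xᵢ - xⱼ)

L_0(5.8) = (5.8 - 4)/(2 - 4) × (5.8 - 6)/(2 - 6) × (5.8 - 8)/(2 - 8) = -0.016500
L_1(5.8) = (5.8 - 2)/(4 - 2) × (5.8 - 6)/(4 - 6) × (5.8 - 8)/(4 - 8) = 0.104500
L_2(5.8) = (5.8 - 2)/(6 - 2) × (5.8 - 4)/(6 - 4) × (5.8 - 8)/(6 - 8) = 0.940500
L_3(5.8) = (5.8 - 2)/(8 - 2) × (5.8 - 4)/(8 - 4) × (5.8 - 6)/(8 - 6) = -0.028500

P(5.8) = 2×L_0(5.8) + (-10)×L_1(5.8) + 8×L_2(5.8) + 11×L_3(5.8)
P(5.8) = 6.132500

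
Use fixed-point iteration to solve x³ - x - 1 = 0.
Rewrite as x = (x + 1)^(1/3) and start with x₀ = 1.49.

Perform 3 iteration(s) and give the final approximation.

Equation: x³ - x - 1 = 0
Fixed-point form: x = (x + 1)^(1/3)
x₀ = 1.49

x_1 = g(1.490000) = 1.355397
x_2 = g(1.355397) = 1.330520
x_3 = g(1.330520) = 1.325819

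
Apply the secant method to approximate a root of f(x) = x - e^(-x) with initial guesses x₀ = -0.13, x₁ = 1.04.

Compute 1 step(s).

f(x) = x - e^(-x)
x₀ = -0.13, x₁ = 1.04

Secant formula: x_{n+1} = x_n - f(x_n)(x_n - x_{n-1})/(f(x_n) - f(x_{n-1}))

Iteration 1:
  f(-0.130000) = -1.268828
  f(1.040000) = 0.686545
  x_2 = 1.040000 - 0.686545×(1.040000 - (-0.130000))/(0.686545 - (-1.268828))
       = 0.629205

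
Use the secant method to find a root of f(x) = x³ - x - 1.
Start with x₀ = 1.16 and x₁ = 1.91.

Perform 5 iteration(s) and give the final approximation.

f(x) = x³ - x - 1
x₀ = 1.16, x₁ = 1.91

Secant formula: x_{n+1} = x_n - f(x_n)(x_n - x_{n-1})/(f(x_n) - f(x_{n-1}))

Iteration 1:
  f(1.160000) = -0.599104
  f(1.910000) = 4.057871
  x_2 = 1.910000 - 4.057871×(1.910000 - 1.160000)/(4.057871 - (-0.599104))
       = 1.256485
Iteration 2:
  f(1.910000) = 4.057871
  f(1.256485) = -0.272804
  x_3 = 1.256485 - (-0.272804)×(1.256485 - 1.910000)/(-0.272804 - 4.057871)
       = 1.297652
Iteration 3:
  f(1.256485) = -0.272804
  f(1.297652) = -0.112535
  x_4 = 1.297652 - (-0.112535)×(1.297652 - 1.256485)/(-0.112535 - (-0.272804))
       = 1.326558
Iteration 4:
  f(1.297652) = -0.112535
  f(1.326558) = 0.007860
  x_5 = 1.326558 - 0.007860×(1.326558 - 1.297652)/(0.007860 - (-0.112535))
       = 1.324671
Iteration 5:
  f(1.326558) = 0.007860
  f(1.324671) = -0.000201
  x_6 = 1.324671 - (-0.000201)×(1.324671 - 1.326558)/(-0.000201 - 0.007860)
       = 1.324718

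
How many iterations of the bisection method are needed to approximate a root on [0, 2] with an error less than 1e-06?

We need (b-a)/2^n ≤ 1e-06
(2 - 0)/2^n ≤ 1e-06
2/2^n ≤ 1e-06
2^n ≥ 2000000
n ≥ log₂(2000000) = 20.93
n ≥ 21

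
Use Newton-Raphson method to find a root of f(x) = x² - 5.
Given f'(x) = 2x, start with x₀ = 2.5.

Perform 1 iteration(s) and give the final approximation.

f(x) = x² - 5
f'(x) = 2x
x₀ = 2.5

Newton-Raphson formula: x_{n+1} = x_n - f(x_n)/f'(x_n)

Iteration 1:
  f(2.500000) = 1.250000
  f'(2.500000) = 5.000000
  x_1 = 2.500000 - 1.250000/5.000000 = 2.250000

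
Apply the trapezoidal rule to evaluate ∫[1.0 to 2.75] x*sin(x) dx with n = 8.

f(x) = x*sin(x)
a = 1.0, b = 2.75, n = 8
h = (b - a)/n = 0.218750

Trapezoidal rule: (h/2)[f(x₀) + 2f(x₁) + 2f(x₂) + ... + f(xₙ)]

x_0 = 1.0000, f(x_0) = 0.841471, coefficient = 1
x_1 = 1.2188, f(x_1) = 1.144003, coefficient = 2
x_2 = 1.4375, f(x_2) = 1.424748, coefficient = 2
x_3 = 1.6562, f(x_3) = 1.650206, coefficient = 2
x_4 = 1.8750, f(x_4) = 1.788911, coefficient = 2
x_5 = 2.0938, f(x_5) = 1.813916, coefficient = 2
x_6 = 2.3125, f(x_6) = 1.705050, coefficient = 2
x_7 = 2.5312, f(x_7) = 1.450782, coefficient = 2
x_8 = 2.7500, f(x_8) = 1.049568, coefficient = 1

I ≈ (0.218750/2) × 23.846269 = 2.608186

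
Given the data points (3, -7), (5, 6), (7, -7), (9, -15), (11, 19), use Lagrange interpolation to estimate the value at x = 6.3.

Lagrange interpolation formula:
P(x) = Σ yᵢ × Lᵢ(x)
where Lᵢ(x) = Π_{j≠i} (x - xⱼ)/(xᵢ - xⱼ)

L_0(6.3) = (6.3 - 5)/(3 - 5) × (6.3 - 7)/(3 - 7) × (6.3 - 9)/(3 - 9) × (6.3 - 11)/(3 - 11) = -0.030073
L_1(6.3) = (6.3 - 3)/(5 - 3) × (6.3 - 7)/(5 - 7) × (6.3 - 9)/(5 - 9) × (6.3 - 11)/(5 - 11) = 0.305353
L_2(6.3) = (6.3 - 3)/(7 - 3) × (6.3 - 5)/(7 - 5) × (6.3 - 9)/(7 - 9) × (6.3 - 11)/(7 - 11) = 0.850627
L_3(6.3) = (6.3 - 3)/(9 - 3) × (6.3 - 5)/(9 - 5) × (6.3 - 7)/(9 - 7) × (6.3 - 11)/(9 - 11) = -0.147022
L_4(6.3) = (6.3 - 3)/(11 - 3) × (6.3 - 5)/(11 - 5) × (6.3 - 7)/(11 - 7) × (6.3 - 9)/(11 - 9) = 0.021115

P(6.3) = (-7)×L_0(6.3) + 6×L_1(6.3) + (-7)×L_2(6.3) + (-15)×L_3(6.3) + 19×L_4(6.3)
P(6.3) = -1.305248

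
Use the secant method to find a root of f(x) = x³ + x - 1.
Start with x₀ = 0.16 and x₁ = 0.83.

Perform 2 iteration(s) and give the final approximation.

f(x) = x³ + x - 1
x₀ = 0.16, x₁ = 0.83

Secant formula: x_{n+1} = x_n - f(x_n)(x_n - x_{n-1})/(f(x_n) - f(x_{n-1}))

Iteration 1:
  f(0.160000) = -0.835904
  f(0.830000) = 0.401787
  x_2 = 0.830000 - 0.401787×(0.830000 - 0.160000)/(0.401787 - (-0.835904))
       = 0.612500
Iteration 2:
  f(0.830000) = 0.401787
  f(0.612500) = -0.157716
  x_3 = 0.612500 - (-0.157716)×(0.612500 - 0.830000)/(-0.157716 - 0.401787)
       = 0.673810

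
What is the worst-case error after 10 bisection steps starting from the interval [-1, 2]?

Bisection error bound: |error| ≤ (b-a)/2^n
|error| ≤ (2 - (-1))/2^10 = 3/2^10
|error| ≤ 0.0029296875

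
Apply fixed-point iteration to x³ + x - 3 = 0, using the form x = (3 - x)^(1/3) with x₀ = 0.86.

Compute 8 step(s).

Equation: x³ + x - 3 = 0
Fixed-point form: x = (3 - x)^(1/3)
x₀ = 0.86

x_1 = g(0.860000) = 1.288659
x_2 = g(1.288659) = 1.196131
x_3 = g(1.196131) = 1.217311
x_4 = g(1.217311) = 1.212528
x_5 = g(1.212528) = 1.213612
x_6 = g(1.213612) = 1.213366
x_7 = g(1.213366) = 1.213422
x_8 = g(1.213422) = 1.213409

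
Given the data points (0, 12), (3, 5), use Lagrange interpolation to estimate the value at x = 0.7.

Lagrange interpolation formula:
P(x) = Σ yᵢ × Lᵢ(x)
where Lᵢ(x) = Π_{j≠i} (x - xⱼ)/(xᵢ - xⱼ)

L_0(0.7) = (0.7 - 3)/(0 - 3) = 0.766667
L_1(0.7) = (0.7 - 0)/(3 - 0) = 0.233333

P(0.7) = 12×L_0(0.7) + 5×L_1(0.7)
P(0.7) = 10.366667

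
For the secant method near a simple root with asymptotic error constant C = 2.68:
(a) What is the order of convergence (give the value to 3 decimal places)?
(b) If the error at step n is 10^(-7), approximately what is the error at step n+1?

(a) Secant method has superlinear convergence with order φ = (1+√5)/2 ≈ 1.618.
    This means |e_{n+1}| ≈ C|e_n|^1.618.

(b) With |e_n| = 10^(-7) and C = 2.68:
    |e_{n+1}| ≈ 2.68 × (10^(-7))^1.618 = 2.68 × 10^(-11.33)

(a) ≈ 1.618 (golden ratio); (b) |e_{n+1}| ≈ 1.264e-11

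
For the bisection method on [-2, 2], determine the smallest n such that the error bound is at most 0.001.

We need (b-a)/2^n ≤ 0.001
(2 - (-2))/2^n ≤ 0.001
4/2^n ≤ 0.001
2^n ≥ 4000
n ≥ log₂(4000) = 11.97
n ≥ 12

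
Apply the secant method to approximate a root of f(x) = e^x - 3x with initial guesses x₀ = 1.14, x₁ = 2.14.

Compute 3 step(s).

f(x) = e^x - 3x
x₀ = 1.14, x₁ = 2.14

Secant formula: x_{n+1} = x_n - f(x_n)(x_n - x_{n-1})/(f(x_n) - f(x_{n-1}))

Iteration 1:
  f(1.140000) = -0.293232
  f(2.140000) = 2.079438
  x_2 = 2.140000 - 2.079438×(2.140000 - 1.140000)/(2.079438 - (-0.293232))
       = 1.263587
Iteration 2:
  f(2.140000) = 2.079438
  f(1.263587) = -0.252671
  x_3 = 1.263587 - (-0.252671)×(1.263587 - 2.140000)/(-0.252671 - 2.079438)
       = 1.358542
Iteration 3:
  f(1.263587) = -0.252671
  f(1.358542) = -0.185109
  x_4 = 1.358542 - (-0.185109)×(1.358542 - 1.263587)/(-0.185109 - (-0.252671))
       = 1.618704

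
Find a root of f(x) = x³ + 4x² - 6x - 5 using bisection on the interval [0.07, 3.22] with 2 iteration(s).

f(x) = x³ + 4x² - 6x - 5
Initial interval: [0.07, 3.22]

Iteration 1:
  c_1 = (0.070000 + 3.220000)/2 = 1.645000
  f(c_1) = f(1.645000) = 0.405511
  f(a) × f(c) < 0, new interval: [0.070000, 1.645000]
Iteration 2:
  c_2 = (0.070000 + 1.645000)/2 = 0.857500
  f(c_2) = f(0.857500) = -6.573250
  f(a) × f(c) ≥ 0, new interval: [0.857500, 1.645000]

After 2 iteration(s), the approximation is c_2 = 0.857500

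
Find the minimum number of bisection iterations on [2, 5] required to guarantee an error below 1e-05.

We need (b-a)/2^n ≤ 1e-05
(5 - 2)/2^n ≤ 1e-05
3/2^n ≤ 1e-05
2^n ≥ 300000
n ≥ log₂(300000) = 18.19
n ≥ 19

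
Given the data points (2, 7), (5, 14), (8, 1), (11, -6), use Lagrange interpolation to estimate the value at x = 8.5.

Lagrange interpolation formula:
P(x) = Σ yᵢ × Lᵢ(x)
where Lᵢ(x) = Π_{j≠i} (x - xⱼ)/(xᵢ - xⱼ)

L_0(8.5) = (8.5 - 5)/(2 - 5) × (8.5 - 8)/(2 - 8) × (8.5 - 11)/(2 - 11) = 0.027006
L_1(8.5) = (8.5 - 2)/(5 - 2) × (8.5 - 8)/(5 - 8) × (8.5 - 11)/(5 - 11) = -0.150463
L_2(8.5) = (8.5 - 2)/(8 - 2) × (8.5 - 5)/(8 - 5) × (8.5 - 11)/(8 - 11) = 1.053241
L_3(8.5) = (8.5 - 2)/(11 - 2) × (8.5 - 5)/(11 - 5) × (8.5 - 8)/(11 - 8) = 0.070216

P(8.5) = 7×L_0(8.5) + 14×L_1(8.5) + 1×L_2(8.5) + (-6)×L_3(8.5)
P(8.5) = -1.285494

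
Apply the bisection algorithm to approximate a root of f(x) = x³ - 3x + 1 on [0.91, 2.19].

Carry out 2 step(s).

f(x) = x³ - 3x + 1
Initial interval: [0.91, 2.19]

Iteration 1:
  c_1 = (0.910000 + 2.190000)/2 = 1.550000
  f(c_1) = f(1.550000) = 0.073875
  f(a) × f(c) < 0, new interval: [0.910000, 1.550000]
Iteration 2:
  c_2 = (0.910000 + 1.550000)/2 = 1.230000
  f(c_2) = f(1.230000) = -0.829133
  f(a) × f(c) ≥ 0, new interval: [1.230000, 1.550000]

After 2 iteration(s), the approximation is c_2 = 1.230000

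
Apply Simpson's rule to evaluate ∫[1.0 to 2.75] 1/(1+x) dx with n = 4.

f(x) = 1/(1+x)
a = 1.0, b = 2.75, n = 4
h = (b - a)/n = 0.437500

Simpson's rule: (h/3)[f(x₀) + 4f(x₁) + 2f(x₂) + ... + f(xₙ)]

x_0 = 1.0000, f(x_0) = 0.500000, coefficient = 1
x_1 = 1.4375, f(x_1) = 0.410256, coefficient = 4
x_2 = 1.8750, f(x_2) = 0.347826, coefficient = 2
x_3 = 2.3125, f(x_3) = 0.301887, coefficient = 4
x_4 = 2.7500, f(x_4) = 0.266667, coefficient = 1

I ≈ (0.437500/3) × 4.310892 = 0.628672
Exact value: 0.628609
Error: 0.000063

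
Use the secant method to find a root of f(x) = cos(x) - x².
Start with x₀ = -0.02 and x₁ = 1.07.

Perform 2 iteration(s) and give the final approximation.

f(x) = cos(x) - x²
x₀ = -0.02, x₁ = 1.07

Secant formula: x_{n+1} = x_n - f(x_n)(x_n - x_{n-1})/(f(x_n) - f(x_{n-1}))

Iteration 1:
  f(-0.020000) = 0.999400
  f(1.070000) = -0.664776
  x_2 = 1.070000 - (-0.664776)×(1.070000 - (-0.020000))/(-0.664776 - 0.999400)
       = 0.634586
Iteration 2:
  f(1.070000) = -0.664776
  f(0.634586) = 0.402618
  x_3 = 0.634586 - 0.402618×(0.634586 - 1.070000)/(0.402618 - (-0.664776))
       = 0.798823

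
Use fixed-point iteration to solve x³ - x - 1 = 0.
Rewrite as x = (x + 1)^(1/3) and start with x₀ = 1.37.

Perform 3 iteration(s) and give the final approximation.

Equation: x³ - x - 1 = 0
Fixed-point form: x = (x + 1)^(1/3)
x₀ = 1.37

x_1 = g(1.370000) = 1.333264
x_2 = g(1.333264) = 1.326339
x_3 = g(1.326339) = 1.325026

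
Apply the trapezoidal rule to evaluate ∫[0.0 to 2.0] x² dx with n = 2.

f(x) = x²
a = 0.0, b = 2.0, n = 2
h = (b - a)/n = 1.000000

Trapezoidal rule: (h/2)[f(x₀) + 2f(x₁) + 2f(x₂) + ... + f(xₙ)]

x_0 = 0.0000, f(x_0) = 0.000000, coefficient = 1
x_1 = 1.0000, f(x_1) = 1.000000, coefficient = 2
x_2 = 2.0000, f(x_2) = 4.000000, coefficient = 1

I ≈ (1.000000/2) × 6.000000 = 3.000000
Exact value: 2.666667
Error: 0.333333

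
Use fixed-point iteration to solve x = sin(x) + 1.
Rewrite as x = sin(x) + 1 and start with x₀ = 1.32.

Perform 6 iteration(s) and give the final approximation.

Equation: x = sin(x) + 1
Fixed-point form: x = sin(x) + 1
x₀ = 1.32

x_1 = g(1.320000) = 1.968715
x_2 = g(1.968715) = 1.921869
x_3 = g(1.921869) = 1.939004
x_4 = g(1.939004) = 1.932974
x_5 = g(1.932974) = 1.935127
x_6 = g(1.935127) = 1.934362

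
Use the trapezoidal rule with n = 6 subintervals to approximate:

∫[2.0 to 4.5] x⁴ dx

f(x) = x⁴
a = 2.0, b = 4.5, n = 6
h = (b - a)/n = 0.416667

Trapezoidal rule: (h/2)[f(x₀) + 2f(x₁) + 2f(x₂) + ... + f(xₙ)]

x_0 = 2.0000, f(x_0) = 16.000000, coefficient = 1
x_1 = 2.4167, f(x_1) = 34.108845, coefficient = 2
x_2 = 2.8333, f(x_2) = 64.445216, coefficient = 2
x_3 = 3.2500, f(x_3) = 111.566406, coefficient = 2
x_4 = 3.6667, f(x_4) = 180.753086, coefficient = 2
x_5 = 4.0833, f(x_5) = 278.009307, coefficient = 2
x_6 = 4.5000, f(x_6) = 410.062500, coefficient = 1

I ≈ (0.416667/2) × 1763.828221 = 367.464213
Exact value: 362.656250
Error: 4.807963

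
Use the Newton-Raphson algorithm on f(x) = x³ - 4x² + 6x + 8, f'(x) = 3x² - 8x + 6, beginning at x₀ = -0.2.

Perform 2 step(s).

f(x) = x³ - 4x² + 6x + 8
f'(x) = 3x² - 8x + 6
x₀ = -0.2

Newton-Raphson formula: x_{n+1} = x_n - f(x_n)/f'(x_n)

Iteration 1:
  f(-0.200000) = 6.632000
  f'(-0.200000) = 7.720000
  x_1 = -0.200000 - 6.632000/7.720000 = -1.059067
Iteration 2:
  f(-1.059067) = -4.028774
  f'(-1.059067) = 17.837410
  x_2 = -1.059067 - (-4.028774)/17.837410 = -0.833206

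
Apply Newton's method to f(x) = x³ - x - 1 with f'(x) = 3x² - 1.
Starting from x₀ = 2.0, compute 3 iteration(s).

f(x) = x³ - x - 1
f'(x) = 3x² - 1
x₀ = 2.0

Newton-Raphson formula: x_{n+1} = x_n - f(x_n)/f'(x_n)

Iteration 1:
  f(2.000000) = 5.000000
  f'(2.000000) = 11.000000
  x_1 = 2.000000 - 5.000000/11.000000 = 1.545455
Iteration 2:
  f(1.545455) = 1.145755
  f'(1.545455) = 6.165289
  x_2 = 1.545455 - 1.145755/6.165289 = 1.359615
Iteration 3:
  f(1.359615) = 0.153705
  f'(1.359615) = 4.545658
  x_3 = 1.359615 - 0.153705/4.545658 = 1.325801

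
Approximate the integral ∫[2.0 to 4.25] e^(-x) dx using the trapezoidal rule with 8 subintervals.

f(x) = e^(-x)
a = 2.0, b = 4.25, n = 8
h = (b - a)/n = 0.281250

Trapezoidal rule: (h/2)[f(x₀) + 2f(x₁) + 2f(x₂) + ... + f(xₙ)]

x_0 = 2.0000, f(x_0) = 0.135335, coefficient = 1
x_1 = 2.2812, f(x_1) = 0.102156, coefficient = 2
x_2 = 2.5625, f(x_2) = 0.077112, coefficient = 2
x_3 = 2.8438, f(x_3) = 0.058207, coefficient = 2
x_4 = 3.1250, f(x_4) = 0.043937, coefficient = 2
x_5 = 3.4062, f(x_5) = 0.033165, coefficient = 2
x_6 = 3.6875, f(x_6) = 0.025035, coefficient = 2
x_7 = 3.9688, f(x_7) = 0.018897, coefficient = 2
x_8 = 4.2500, f(x_8) = 0.014264, coefficient = 1

I ≈ (0.281250/2) × 0.866617 = 0.121868
Exact value: 0.121071
Error: 0.000797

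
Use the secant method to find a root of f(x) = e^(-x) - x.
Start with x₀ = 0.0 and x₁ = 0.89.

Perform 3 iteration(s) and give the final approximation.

f(x) = e^(-x) - x
x₀ = 0.0, x₁ = 0.89

Secant formula: x_{n+1} = x_n - f(x_n)(x_n - x_{n-1})/(f(x_n) - f(x_{n-1}))

Iteration 1:
  f(0.000000) = 1.000000
  f(0.890000) = -0.479344
  x_2 = 0.890000 - (-0.479344)×(0.890000 - 0.000000)/(-0.479344 - 1.000000)
       = 0.601618
Iteration 2:
  f(0.890000) = -0.479344
  f(0.601618) = -0.053693
  x_3 = 0.601618 - (-0.053693)×(0.601618 - 0.890000)/(-0.053693 - (-0.479344))
       = 0.565240
Iteration 3:
  f(0.601618) = -0.053693
  f(0.565240) = 0.002984
  x_4 = 0.565240 - 0.002984×(0.565240 - 0.601618)/(0.002984 - (-0.053693))
       = 0.567155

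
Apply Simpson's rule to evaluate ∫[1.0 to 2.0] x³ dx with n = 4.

f(x) = x³
a = 1.0, b = 2.0, n = 4
h = (b - a)/n = 0.250000

Simpson's rule: (h/3)[f(x₀) + 4f(x₁) + 2f(x₂) + ... + f(xₙ)]

x_0 = 1.0000, f(x_0) = 1.000000, coefficient = 1
x_1 = 1.2500, f(x_1) = 1.953125, coefficient = 4
x_2 = 1.5000, f(x_2) = 3.375000, coefficient = 2
x_3 = 1.7500, f(x_3) = 5.359375, coefficient = 4
x_4 = 2.0000, f(x_4) = 8.000000, coefficient = 1

I ≈ (0.250000/3) × 45.000000 = 3.750000
Exact value: 3.750000
Error: 0.000000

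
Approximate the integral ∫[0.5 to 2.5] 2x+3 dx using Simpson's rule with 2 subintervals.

f(x) = 2x+3
a = 0.5, b = 2.5, n = 2
h = (b - a)/n = 1.000000

Simpson's rule: (h/3)[f(x₀) + 4f(x₁) + 2f(x₂) + ... + f(xₙ)]

x_0 = 0.5000, f(x_0) = 4.000000, coefficient = 1
x_1 = 1.5000, f(x_1) = 6.000000, coefficient = 4
x_2 = 2.5000, f(x_2) = 8.000000, coefficient = 1

I ≈ (1.000000/3) × 36.000000 = 12.000000
Exact value: 12.000000
Error: 0.000000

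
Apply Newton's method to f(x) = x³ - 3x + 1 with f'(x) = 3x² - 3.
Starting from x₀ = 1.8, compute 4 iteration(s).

f(x) = x³ - 3x + 1
f'(x) = 3x² - 3
x₀ = 1.8

Newton-Raphson formula: x_{n+1} = x_n - f(x_n)/f'(x_n)

Iteration 1:
  f(1.800000) = 1.432000
  f'(1.800000) = 6.720000
  x_1 = 1.800000 - 1.432000/6.720000 = 1.586905
Iteration 2:
  f(1.586905) = 0.235535
  f'(1.586905) = 4.554800
  x_2 = 1.586905 - 0.235535/4.554800 = 1.535193
Iteration 3:
  f(1.535193) = 0.012592
  f'(1.535193) = 4.070456
  x_3 = 1.535193 - 0.012592/4.070456 = 1.532100
Iteration 4:
  f(1.532100) = 0.000044
  f'(1.532100) = 4.041989
  x_4 = 1.532100 - 0.000044/4.041989 = 1.532089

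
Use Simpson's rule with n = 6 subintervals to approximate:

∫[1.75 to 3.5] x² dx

f(x) = x²
a = 1.75, b = 3.5, n = 6
h = (b - a)/n = 0.291667

Simpson's rule: (h/3)[f(x₀) + 4f(x₁) + 2f(x₂) + ... + f(xₙ)]

x_0 = 1.7500, f(x_0) = 3.062500, coefficient = 1
x_1 = 2.0417, f(x_1) = 4.168403, coefficient = 4
x_2 = 2.3333, f(x_2) = 5.444444, coefficient = 2
x_3 = 2.6250, f(x_3) = 6.890625, coefficient = 4
x_4 = 2.9167, f(x_4) = 8.506944, coefficient = 2
x_5 = 3.2083, f(x_5) = 10.293403, coefficient = 4
x_6 = 3.5000, f(x_6) = 12.250000, coefficient = 1

I ≈ (0.291667/3) × 128.625000 = 12.505208
Exact value: 12.505208
Error: 0.000000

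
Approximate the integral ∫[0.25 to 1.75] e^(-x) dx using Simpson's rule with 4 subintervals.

f(x) = e^(-x)
a = 0.25, b = 1.75, n = 4
h = (b - a)/n = 0.375000

Simpson's rule: (h/3)[f(x₀) + 4f(x₁) + 2f(x₂) + ... + f(xₙ)]

x_0 = 0.2500, f(x_0) = 0.778801, coefficient = 1
x_1 = 0.6250, f(x_1) = 0.535261, coefficient = 4
x_2 = 1.0000, f(x_2) = 0.367879, coefficient = 2
x_3 = 1.3750, f(x_3) = 0.252840, coefficient = 4
x_4 = 1.7500, f(x_4) = 0.173774, coefficient = 1

I ≈ (0.375000/3) × 4.840738 = 0.605092
Exact value: 0.605027
Error: 0.000065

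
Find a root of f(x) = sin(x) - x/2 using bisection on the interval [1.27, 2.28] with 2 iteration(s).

f(x) = sin(x) - x/2
Initial interval: [1.27, 2.28]

Iteration 1:
  c_1 = (1.270000 + 2.280000)/2 = 1.775000
  f(c_1) = f(1.775000) = 0.091723
  f(a) × f(c) ≥ 0, new interval: [1.775000, 2.280000]
Iteration 2:
  c_2 = (1.775000 + 2.280000)/2 = 2.027500
  f(c_2) = f(2.027500) = -0.116239
  f(a) × f(c) < 0, new interval: [1.775000, 2.027500]

After 2 iteration(s), the approximation is c_2 = 2.027500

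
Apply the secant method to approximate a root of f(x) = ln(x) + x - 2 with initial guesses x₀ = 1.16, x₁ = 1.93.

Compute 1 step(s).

f(x) = ln(x) + x - 2
x₀ = 1.16, x₁ = 1.93

Secant formula: x_{n+1} = x_n - f(x_n)(x_n - x_{n-1})/(f(x_n) - f(x_{n-1}))

Iteration 1:
  f(1.160000) = -0.691580
  f(1.930000) = 0.587520
  x_2 = 1.930000 - 0.587520×(1.930000 - 1.160000)/(0.587520 - (-0.691580))
       = 1.576321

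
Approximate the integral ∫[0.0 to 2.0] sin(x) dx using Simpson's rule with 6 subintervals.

f(x) = sin(x)
a = 0.0, b = 2.0, n = 6
h = (b - a)/n = 0.333333

Simpson's rule: (h/3)[f(x₀) + 4f(x₁) + 2f(x₂) + ... + f(xₙ)]

x_0 = 0.0000, f(x_0) = 0.000000, coefficient = 1
x_1 = 0.3333, f(x_1) = 0.327195, coefficient = 4
x_2 = 0.6667, f(x_2) = 0.618370, coefficient = 2
x_3 = 1.0000, f(x_3) = 0.841471, coefficient = 4
x_4 = 1.3333, f(x_4) = 0.971938, coefficient = 2
x_5 = 1.6667, f(x_5) = 0.995408, coefficient = 4
x_6 = 2.0000, f(x_6) = 0.909297, coefficient = 1

I ≈ (0.333333/3) × 12.746207 = 1.416245
Exact value: 1.416147
Error: 0.000098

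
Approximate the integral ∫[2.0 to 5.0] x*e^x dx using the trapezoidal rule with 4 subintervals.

f(x) = x*e^x
a = 2.0, b = 5.0, n = 4
h = (b - a)/n = 0.750000

Trapezoidal rule: (h/2)[f(x₀) + 2f(x₁) + 2f(x₂) + ... + f(xₙ)]

x_0 = 2.0000, f(x_0) = 14.778112, coefficient = 1
x_1 = 2.7500, f(x_1) = 43.017238, coefficient = 2
x_2 = 3.5000, f(x_2) = 115.904082, coefficient = 2
x_3 = 4.2500, f(x_3) = 297.948002, coefficient = 2
x_4 = 5.0000, f(x_4) = 742.065796, coefficient = 1

I ≈ (0.750000/2) × 1670.582552 = 626.468457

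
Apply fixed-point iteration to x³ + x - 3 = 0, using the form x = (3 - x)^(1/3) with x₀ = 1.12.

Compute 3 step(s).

Equation: x³ + x - 3 = 0
Fixed-point form: x = (3 - x)^(1/3)
x₀ = 1.12

x_1 = g(1.120000) = 1.234201
x_2 = g(1.234201) = 1.208687
x_3 = g(1.208687) = 1.214480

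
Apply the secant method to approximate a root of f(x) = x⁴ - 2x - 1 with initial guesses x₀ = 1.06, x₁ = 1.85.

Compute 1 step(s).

f(x) = x⁴ - 2x - 1
x₀ = 1.06, x₁ = 1.85

Secant formula: x_{n+1} = x_n - f(x_n)(x_n - x_{n-1})/(f(x_n) - f(x_{n-1}))

Iteration 1:
  f(1.060000) = -1.857523
  f(1.850000) = 7.013506
  x_2 = 1.850000 - 7.013506×(1.850000 - 1.060000)/(7.013506 - (-1.857523))
       = 1.225420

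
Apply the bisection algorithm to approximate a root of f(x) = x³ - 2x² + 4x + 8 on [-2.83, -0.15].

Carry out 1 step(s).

f(x) = x³ - 2x² + 4x + 8
Initial interval: [-2.83, -0.15]

Iteration 1:
  c_1 = (-2.830000 + (-0.150000))/2 = -1.490000
  f(c_1) = f(-1.490000) = -5.708149
  f(a) × f(c) ≥ 0, new interval: [-1.490000, -0.150000]

After 1 iteration(s), the approximation is c_1 = -1.490000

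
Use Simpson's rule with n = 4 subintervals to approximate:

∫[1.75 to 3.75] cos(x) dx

f(x) = cos(x)
a = 1.75, b = 3.75, n = 4
h = (b - a)/n = 0.500000

Simpson's rule: (h/3)[f(x₀) + 4f(x₁) + 2f(x₂) + ... + f(xₙ)]

x_0 = 1.7500, f(x_0) = -0.178246, coefficient = 1
x_1 = 2.2500, f(x_1) = -0.628174, coefficient = 4
x_2 = 2.7500, f(x_2) = -0.924302, coefficient = 2
x_3 = 3.2500, f(x_3) = -0.994130, coefficient = 4
x_4 = 3.7500, f(x_4) = -0.820559, coefficient = 1

I ≈ (0.500000/3) × -9.336623 = -1.556104
Exact value: -1.555547
Error: 0.000557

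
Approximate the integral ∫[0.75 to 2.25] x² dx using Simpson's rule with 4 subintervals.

f(x) = x²
a = 0.75, b = 2.25, n = 4
h = (b - a)/n = 0.375000

Simpson's rule: (h/3)[f(x₀) + 4f(x₁) + 2f(x₂) + ... + f(xₙ)]

x_0 = 0.7500, f(x_0) = 0.562500, coefficient = 1
x_1 = 1.1250, f(x_1) = 1.265625, coefficient = 4
x_2 = 1.5000, f(x_2) = 2.250000, coefficient = 2
x_3 = 1.8750, f(x_3) = 3.515625, coefficient = 4
x_4 = 2.2500, f(x_4) = 5.062500, coefficient = 1

I ≈ (0.375000/3) × 29.250000 = 3.656250
Exact value: 3.656250
Error: 0.000000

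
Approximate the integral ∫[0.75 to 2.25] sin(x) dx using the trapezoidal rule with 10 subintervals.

f(x) = sin(x)
a = 0.75, b = 2.25, n = 10
h = (b - a)/n = 0.150000

Trapezoidal rule: (h/2)[f(x₀) + 2f(x₁) + 2f(x₂) + ... + f(xₙ)]

x_0 = 0.7500, f(x_0) = 0.681639, coefficient = 1
x_1 = 0.9000, f(x_1) = 0.783327, coefficient = 2
x_2 = 1.0500, f(x_2) = 0.867423, coefficient = 2
x_3 = 1.2000, f(x_3) = 0.932039, coefficient = 2
x_4 = 1.3500, f(x_4) = 0.975723, coefficient = 2
x_5 = 1.5000, f(x_5) = 0.997495, coefficient = 2
x_6 = 1.6500, f(x_6) = 0.996865, coefficient = 2
x_7 = 1.8000, f(x_7) = 0.973848, coefficient = 2
x_8 = 1.9500, f(x_8) = 0.928960, coefficient = 2
x_9 = 2.1000, f(x_9) = 0.863209, coefficient = 2
x_10 = 2.2500, f(x_10) = 0.778073, coefficient = 1

I ≈ (0.150000/2) × 18.097491 = 1.357312
Exact value: 1.359862
Error: 0.002551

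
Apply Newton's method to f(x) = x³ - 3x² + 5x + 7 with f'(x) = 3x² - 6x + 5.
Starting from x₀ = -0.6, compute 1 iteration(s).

f(x) = x³ - 3x² + 5x + 7
f'(x) = 3x² - 6x + 5
x₀ = -0.6

Newton-Raphson formula: x_{n+1} = x_n - f(x_n)/f'(x_n)

Iteration 1:
  f(-0.600000) = 2.704000
  f'(-0.600000) = 9.680000
  x_1 = -0.600000 - 2.704000/9.680000 = -0.879339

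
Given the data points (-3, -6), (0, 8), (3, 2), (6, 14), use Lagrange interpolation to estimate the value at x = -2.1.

Lagrange interpolation formula:
P(x) = Σ yᵢ × Lᵢ(x)
where Lᵢ(x) = Π_{j≠i} (x - xⱼ)/(xᵢ - xⱼ)

L_0(-2.1) = (-2.1 - 0)/(-3 - 0) × (-2.1 - 3)/(-3 - 3) × (-2.1 - 6)/(-3 - 6) = 0.535500
L_1(-2.1) = (-2.1 - (-3))/(0 - (-3)) × (-2.1 - 3)/(0 - 3) × (-2.1 - 6)/(0 - 6) = 0.688500
L_2(-2.1) = (-2.1 - (-3))/(3 - (-3)) × (-2.1 - 0)/(3 - 0) × (-2.1 - 6)/(3 - 6) = -0.283500
L_3(-2.1) = (-2.1 - (-3))/(6 - (-3)) × (-2.1 - 0)/(6 - 0) × (-2.1 - 3)/(6 - 3) = 0.059500

P(-2.1) = (-6)×L_0(-2.1) + 8×L_1(-2.1) + 2×L_2(-2.1) + 14×L_3(-2.1)
P(-2.1) = 2.561000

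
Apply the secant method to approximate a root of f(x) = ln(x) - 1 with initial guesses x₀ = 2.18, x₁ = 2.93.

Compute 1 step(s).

f(x) = ln(x) - 1
x₀ = 2.18, x₁ = 2.93

Secant formula: x_{n+1} = x_n - f(x_n)(x_n - x_{n-1})/(f(x_n) - f(x_{n-1}))

Iteration 1:
  f(2.180000) = -0.220675
  f(2.930000) = 0.075002
  x_2 = 2.930000 - 0.075002×(2.930000 - 2.180000)/(0.075002 - (-0.220675))
       = 2.739753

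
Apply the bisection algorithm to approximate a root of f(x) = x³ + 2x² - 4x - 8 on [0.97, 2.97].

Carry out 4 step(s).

f(x) = x³ + 2x² - 4x - 8
Initial interval: [0.97, 2.97]

Iteration 1:
  c_1 = (0.970000 + 2.970000)/2 = 1.970000
  f(c_1) = f(1.970000) = -0.472827
  f(a) × f(c) ≥ 0, new interval: [1.970000, 2.970000]
Iteration 2:
  c_2 = (1.970000 + 2.970000)/2 = 2.470000
  f(c_2) = f(2.470000) = 9.391023
  f(a) × f(c) < 0, new interval: [1.970000, 2.470000]
Iteration 3:
  c_3 = (1.970000 + 2.470000)/2 = 2.220000
  f(c_3) = f(2.220000) = 3.917848
  f(a) × f(c) < 0, new interval: [1.970000, 2.220000]
Iteration 4:
  c_4 = (1.970000 + 2.220000)/2 = 2.095000
  f(c_4) = f(2.095000) = 1.593057
  f(a) × f(c) < 0, new interval: [1.970000, 2.095000]

After 4 iteration(s), the approximation is c_4 = 2.095000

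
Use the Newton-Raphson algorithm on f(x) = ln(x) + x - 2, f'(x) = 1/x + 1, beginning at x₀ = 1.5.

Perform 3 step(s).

f(x) = ln(x) + x - 2
f'(x) = 1/x + 1
x₀ = 1.5

Newton-Raphson formula: x_{n+1} = x_n - f(x_n)/f'(x_n)

Iteration 1:
  f(1.500000) = -0.094535
  f'(1.500000) = 1.666667
  x_1 = 1.500000 - (-0.094535)/1.666667 = 1.556721
Iteration 2:
  f(1.556721) = -0.000697
  f'(1.556721) = 1.642376
  x_2 = 1.556721 - (-0.000697)/1.642376 = 1.557146
Iteration 3:
  f(1.557146) = 0.000000
  f'(1.557146) = 1.642201
  x_3 = 1.557146 - 0.000000/1.642201 = 1.557146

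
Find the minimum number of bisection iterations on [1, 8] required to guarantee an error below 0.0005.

We need (b-a)/2^n ≤ 0.0005
(8 - 1)/2^n ≤ 0.0005
7/2^n ≤ 0.0005
2^n ≥ 14000
n ≥ log₂(14000) = 13.77
n ≥ 14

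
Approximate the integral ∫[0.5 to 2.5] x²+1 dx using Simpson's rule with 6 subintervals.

f(x) = x²+1
a = 0.5, b = 2.5, n = 6
h = (b - a)/n = 0.333333

Simpson's rule: (h/3)[f(x₀) + 4f(x₁) + 2f(x₂) + ... + f(xₙ)]

x_0 = 0.5000, f(x_0) = 1.250000, coefficient = 1
x_1 = 0.8333, f(x_1) = 1.694444, coefficient = 4
x_2 = 1.1667, f(x_2) = 2.361111, coefficient = 2
x_3 = 1.5000, f(x_3) = 3.250000, coefficient = 4
x_4 = 1.8333, f(x_4) = 4.361111, coefficient = 2
x_5 = 2.1667, f(x_5) = 5.694444, coefficient = 4
x_6 = 2.5000, f(x_6) = 7.250000, coefficient = 1

I ≈ (0.333333/3) × 64.500000 = 7.166667
Exact value: 7.166667
Error: 0.000000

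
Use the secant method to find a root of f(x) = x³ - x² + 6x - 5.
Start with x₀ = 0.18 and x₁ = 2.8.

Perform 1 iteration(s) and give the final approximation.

f(x) = x³ - x² + 6x - 5
x₀ = 0.18, x₁ = 2.8

Secant formula: x_{n+1} = x_n - f(x_n)(x_n - x_{n-1})/(f(x_n) - f(x_{n-1}))

Iteration 1:
  f(0.180000) = -3.946568
  f(2.800000) = 25.912000
  x_2 = 2.800000 - 25.912000×(2.800000 - 0.180000)/(25.912000 - (-3.946568))
       = 0.526300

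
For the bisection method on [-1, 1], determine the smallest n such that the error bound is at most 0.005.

We need (b-a)/2^n ≤ 0.005
(1 - (-1))/2^n ≤ 0.005
2/2^n ≤ 0.005
2^n ≥ 400
n ≥ log₂(400) = 8.64
n ≥ 9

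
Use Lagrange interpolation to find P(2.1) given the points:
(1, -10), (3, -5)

Lagrange interpolation formula:
P(x) = Σ yᵢ × Lᵢ(x)
where Lᵢ(x) = Π_{j≠i} (x - xⱼ)/(xᵢ - xⱼ)

L_0(2.1) = (2.1 - 3)/(1 - 3) = 0.450000
L_1(2.1) = (2.1 - 1)/(3 - 1) = 0.550000

P(2.1) = (-10)×L_0(2.1) + (-5)×L_1(2.1)
P(2.1) = -7.250000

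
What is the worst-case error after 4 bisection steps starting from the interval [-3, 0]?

Bisection error bound: |error| ≤ (b-a)/2^n
|error| ≤ (0 - (-3))/2^4 = 3/2^4
|error| ≤ 0.1875000000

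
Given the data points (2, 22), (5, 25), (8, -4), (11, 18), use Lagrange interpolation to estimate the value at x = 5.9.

Lagrange interpolation formula:
P(x) = Σ yᵢ × Lᵢ(x)
where Lᵢ(x) = Π_{j≠i} (x - xⱼ)/(xᵢ - xⱼ)

L_0(5.9) = (5.9 - 5)/(2 - 5) × (5.9 - 8)/(2 - 8) × (5.9 - 11)/(2 - 11) = -0.059500
L_1(5.9) = (5.9 - 2)/(5 - 2) × (5.9 - 8)/(5 - 8) × (5.9 - 11)/(5 - 11) = 0.773500
L_2(5.9) = (5.9 - 2)/(8 - 2) × (5.9 - 5)/(8 - 5) × (5.9 - 11)/(8 - 11) = 0.331500
L_3(5.9) = (5.9 - 2)/(11 - 2) × (5.9 - 5)/(11 - 5) × (5.9 - 8)/(11 - 8) = -0.045500

P(5.9) = 22×L_0(5.9) + 25×L_1(5.9) + (-4)×L_2(5.9) + 18×L_3(5.9)
P(5.9) = 15.883500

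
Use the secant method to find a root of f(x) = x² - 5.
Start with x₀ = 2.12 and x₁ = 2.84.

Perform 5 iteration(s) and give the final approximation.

f(x) = x² - 5
x₀ = 2.12, x₁ = 2.84

Secant formula: x_{n+1} = x_n - f(x_n)(x_n - x_{n-1})/(f(x_n) - f(x_{n-1}))

Iteration 1:
  f(2.120000) = -0.505600
  f(2.840000) = 3.065600
  x_2 = 2.840000 - 3.065600×(2.840000 - 2.120000)/(3.065600 - (-0.505600))
       = 2.221935
Iteration 2:
  f(2.840000) = 3.065600
  f(2.221935) = -0.063003
  x_3 = 2.221935 - (-0.063003)×(2.221935 - 2.840000)/(-0.063003 - 3.065600)
       = 2.234382
Iteration 3:
  f(2.221935) = -0.063003
  f(2.234382) = -0.007538
  x_4 = 2.234382 - (-0.007538)×(2.234382 - 2.221935)/(-0.007538 - (-0.063003))
       = 2.236073
Iteration 4:
  f(2.234382) = -0.007538
  f(2.236073) = 0.000024
  x_5 = 2.236073 - 0.000024×(2.236073 - 2.234382)/(0.000024 - (-0.007538))
       = 2.236068
Iteration 5:
  f(2.236073) = 0.000024
  f(2.236068) = 0.000000
  x_6 = 2.236068 - 0.000000×(2.236068 - 2.236073)/(0.000000 - 0.000024)
       = 2.236068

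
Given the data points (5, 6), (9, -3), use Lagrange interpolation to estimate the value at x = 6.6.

Lagrange interpolation formula:
P(x) = Σ yᵢ × Lᵢ(x)
where Lᵢ(x) = Π_{j≠i} (x - xⱼ)/(xᵢ - xⱼ)

L_0(6.6) = (6.6 - 9)/(5 - 9) = 0.600000
L_1(6.6) = (6.6 - 5)/(9 - 5) = 0.400000

P(6.6) = 6×L_0(6.6) + (-3)×L_1(6.6)
P(6.6) = 2.400000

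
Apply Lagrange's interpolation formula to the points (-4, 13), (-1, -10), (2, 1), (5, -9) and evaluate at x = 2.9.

Lagrange interpolation formula:
P(x) = Σ yᵢ × Lᵢ(x)
where Lᵢ(x) = Π_{j≠i} (x - xⱼ)/(xᵢ - xⱼ)

L_0(2.9) = (2.9 - (-1))/(-4 - (-1)) × (2.9 - 2)/(-4 - 2) × (2.9 - 5)/(-4 - 5) = 0.045500
L_1(2.9) = (2.9 - (-4))/(-1 - (-4)) × (2.9 - 2)/(-1 - 2) × (2.9 - 5)/(-1 - 5) = -0.241500
L_2(2.9) = (2.9 - (-4))/(2 - (-4)) × (2.9 - (-1))/(2 - (-1)) × (2.9 - 5)/(2 - 5) = 1.046500
L_3(2.9) = (2.9 - (-4))/(5 - (-4)) × (2.9 - (-1))/(5 - (-1)) × (2.9 - 2)/(5 - 2) = 0.149500

P(2.9) = 13×L_0(2.9) + (-10)×L_1(2.9) + 1×L_2(2.9) + (-9)×L_3(2.9)
P(2.9) = 2.707500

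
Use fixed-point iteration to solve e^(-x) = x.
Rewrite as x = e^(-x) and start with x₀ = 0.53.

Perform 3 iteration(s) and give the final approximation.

Equation: e^(-x) = x
Fixed-point form: x = e^(-x)
x₀ = 0.53

x_1 = g(0.530000) = 0.588605
x_2 = g(0.588605) = 0.555101
x_3 = g(0.555101) = 0.574014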